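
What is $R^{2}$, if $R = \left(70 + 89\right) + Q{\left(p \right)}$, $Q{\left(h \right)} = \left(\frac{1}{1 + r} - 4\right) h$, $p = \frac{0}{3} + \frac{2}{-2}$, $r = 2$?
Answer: $\frac{238144}{9} \approx 26460.0$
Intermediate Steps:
$p = -1$ ($p = 0 \cdot \frac{1}{3} + 2 \left(- \frac{1}{2}\right) = 0 - 1 = -1$)
$Q{\left(h \right)} = - \frac{11 h}{3}$ ($Q{\left(h \right)} = \left(\frac{1}{1 + 2} - 4\right) h = \left(\frac{1}{3} - 4\right) h = - \frac{11 h}{3}$)
$R = \frac{488}{3}$ ($R = \left(70 + 89\right) - - \frac{11}{3} = 159 + \frac{11}{3} = \frac{488}{3} \approx 162.67$)
$R^{2} = \left(\frac{488}{3}\right)^{2} = \frac{238144}{9}$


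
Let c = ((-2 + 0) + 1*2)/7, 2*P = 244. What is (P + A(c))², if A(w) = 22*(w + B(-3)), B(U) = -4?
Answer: 1156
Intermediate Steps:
P = 122 (P = (½)*244 = 122)
c = 0 (c = (-2 + 2)*(⅐) = 0*(⅐) = 0)
A(w) = -88 + 22*w (A(w) = 22*(w - 4) = 22*(-4 + w) = -88 + 22*w)
(P + A(c))² = (122 + (-88 + 22*0))² = (122 + (-88 + 0))² = (122 - 88)² = 34² = 1156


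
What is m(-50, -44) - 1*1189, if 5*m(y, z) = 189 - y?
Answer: -5706/5 ≈ -1141.2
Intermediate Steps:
m(y, z) = 189/5 - y/5 (m(y, z) = (189 - y)/5 = 189/5 - y/5)
m(-50, -44) - 1*1189 = (189/5 - 1/5*(-50)) - 1*1189 = (189/5 + 10) - 1189 = 239/5 - 1189 = -5706/5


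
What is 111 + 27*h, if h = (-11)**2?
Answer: 3378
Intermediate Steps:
h = 121
111 + 27*h = 111 + 27*121 = 111 + 3267 = 3378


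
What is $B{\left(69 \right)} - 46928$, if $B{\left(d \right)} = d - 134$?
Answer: $-46993$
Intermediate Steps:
$B{\left(d \right)} = -134 + d$
$B{\left(69 \right)} - 46928 = \left(-134 + 69\right) - 46928 = -65 - 46928 = -46993$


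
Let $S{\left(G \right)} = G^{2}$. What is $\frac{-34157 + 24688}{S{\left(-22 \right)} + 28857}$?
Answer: $- \frac{9469}{29341} \approx -0.32272$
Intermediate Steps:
$\frac{-34157 + 24688}{S{\left(-22 \right)} + 28857} = \frac{-34157 + 24688}{\left(-22\right)^{2} + 28857} = - \frac{9469}{484 + 28857} = - \frac{9469}{29341}$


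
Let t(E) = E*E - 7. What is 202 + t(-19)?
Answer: 556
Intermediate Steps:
t(E) = -7 + E**2 (t(E) = E**2 - 7 = -7 + E**2)
202 + t(-19) = 202 + (-7 + (-19)**2) = 202 + (-7 + 361) = 202 + 354 = 556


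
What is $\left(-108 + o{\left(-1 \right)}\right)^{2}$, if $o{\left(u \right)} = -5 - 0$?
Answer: $12769$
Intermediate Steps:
$o{\left(u \right)} = -5$ ($o{\left(u \right)} = -5 + 0 = -5$)
$\left(-108 + o{\left(-1 \right)}\right)^{2} = \left(-108 - 5\right)^{2} = \left(-113\right)^{2} = 12769$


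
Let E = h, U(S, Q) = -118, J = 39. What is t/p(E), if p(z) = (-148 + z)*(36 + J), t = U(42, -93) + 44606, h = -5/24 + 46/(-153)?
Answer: -18151104/4544375 ≈ -3.9942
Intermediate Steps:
h = -623/1224 (h = -5*1/24 + 46*(-1/153) = -5/24 - 46/153 = -623/1224 ≈ -0.50899)
E = -623/1224 ≈ -0.50899
t = 44488 (t = -118 + 44606 = 44488)
p(z) = -11100 + 75*z (p(z) = (-148 + z)*(36 + 39) = (-148 + z)*75 = -11100 + 75*z)
t/p(E) = 44488/(-11100 + 75*(-623/1224)) = 44488/(-11100 - 15575/408) = 44488/(-4544375/408) = 44488*(-408/4544375) = -18151104/4544375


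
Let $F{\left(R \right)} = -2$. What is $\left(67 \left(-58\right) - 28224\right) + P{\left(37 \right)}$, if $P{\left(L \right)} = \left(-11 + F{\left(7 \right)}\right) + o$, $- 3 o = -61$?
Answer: $- \frac{96308}{3} \approx -32103.0$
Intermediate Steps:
$o = \frac{61}{3}$ ($o = \left(- \frac{1}{3}\right) \left(-61\right) = \frac{61}{3} \approx 20.333$)
$P{\left(L \right)} = \frac{22}{3}$ ($P{\left(L \right)} = \left(-11 - 2\right) + \frac{61}{3} = -13 + \frac{61}{3} = \frac{22}{3}$)
$\left(67 \left(-58\right) - 28224\right) + P{\left(37 \right)} = \left(67 \left(-58\right) - 28224\right) + \frac{22}{3} = \left(-3886 - 28224\right) + \frac{22}{3} = -32110 + \frac{22}{3} = - \frac{96308}{3}$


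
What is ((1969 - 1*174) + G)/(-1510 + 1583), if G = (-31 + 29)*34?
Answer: 1727/73 ≈ 23.658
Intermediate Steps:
G = -68 (G = -2*34 = -68)
((1969 - 1*174) + G)/(-1510 + 1583) = ((1969 - 1*174) - 68)/(-1510 + 1583) = ((1969 - 174) - 68)/73 = (1795 - 68)*(1/73) = 1727*(1/73) = 1727/73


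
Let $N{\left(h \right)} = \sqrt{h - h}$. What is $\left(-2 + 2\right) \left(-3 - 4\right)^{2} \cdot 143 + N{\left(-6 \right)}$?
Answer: $0$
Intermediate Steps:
$N{\left(h \right)} = 0$ ($N{\left(h \right)} = \sqrt{0} = 0$)
$\left(-2 + 2\right) \left(-3 - 4\right)^{2} \cdot 143 + N{\left(-6 \right)} = \left(-2 + 2\right) \left(-3 - 4\right)^{2} \cdot 143 + 0 = 0 \left(-7\right)^{2} \cdot 143 + 0 = 0 \cdot 49 \cdot 143 + 0 = 0 \cdot 143 + 0 = 0 + 0 = 0$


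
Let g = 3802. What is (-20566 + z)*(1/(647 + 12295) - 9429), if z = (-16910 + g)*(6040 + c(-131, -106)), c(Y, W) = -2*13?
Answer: 534573794668507/719 ≈ 7.4350e+11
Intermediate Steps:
c(Y, W) = -26
z = -78831512 (z = (-16910 + 3802)*(6040 - 26) = -13108*6014 = -78831512)
(-20566 + z)*(1/(647 + 12295) - 9429) = (-20566 - 78831512)*(1/(647 + 12295) - 9429) = -78852078*(1/12942 - 9429) = -78852078*(-122030117/12942) = 534573794668507/719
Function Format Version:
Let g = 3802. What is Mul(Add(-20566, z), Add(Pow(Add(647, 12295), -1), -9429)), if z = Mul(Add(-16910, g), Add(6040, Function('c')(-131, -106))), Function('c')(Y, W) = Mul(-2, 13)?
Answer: Rational(534573794668507, 719) ≈ 7.4350e+11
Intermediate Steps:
Function('c')(Y, W) = -26
z = -78831512 (z = Mul(Add(-16910, 3802), Add(6040, -26)) = Mul(-13108, 6014) = -78831512)
Mul(Add(-20566, z), Add(Pow(Add(647, 12295), -1), -9429)) = Mul(Add(-20566, -78831512), Add(Pow(Add(647, 12295), -1), -9429)) = Mul(-78852078, Add(Pow(12942, -1), -9429)) = Mul(-78852078, Add(Rational(1, 12942), -9429)) = Mul(-78852078, Rational(-122030117, 12942)) = Rational(534573794668507, 719)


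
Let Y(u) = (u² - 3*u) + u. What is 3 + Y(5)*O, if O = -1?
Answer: -12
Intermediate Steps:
Y(u) = u² - 2*u
3 + Y(5)*O = 3 + (5*(-2 + 5))*(-1) = 3 + (5*3)*(-1) = 3 + 15*(-1) = 3 - 15 = -12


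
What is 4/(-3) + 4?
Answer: 8/3 ≈ 2.6667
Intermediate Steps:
4/(-3) + 4 = -⅓*4 + 4 = -4/3 + 4 = 8/3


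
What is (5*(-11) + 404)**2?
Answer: 121801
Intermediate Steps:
(5*(-11) + 404)**2 = (-55 + 404)**2 = 349**2 = 121801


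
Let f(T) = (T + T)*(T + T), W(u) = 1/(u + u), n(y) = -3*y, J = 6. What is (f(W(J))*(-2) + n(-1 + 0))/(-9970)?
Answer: -53/179460 ≈ -0.00029533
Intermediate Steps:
W(u) = 1/(2*u)
f(T) = 4*T² (f(T) = (2*T)*(2*T) = 4*T²)
(f(W(J))*(-2) + n(-1 + 0))/(-9970) = ((4*((½)/6)²)*(-2) - 3*(-1 + 0))/(-9970) = ((4*((½)*(⅙))²)*(-2) - 3*(-1))*(-1/9970) = ((4*(1/12)²)*(-2) + 3)*(-1/9970) = ((4*(1/144))*(-2) + 3)*(-1/9970) = ((1/36)*(-2) + 3)*(-1/9970) = (-1/18 + 3)*(-1/9970) = (53/18)*(-1/9970) = -53/179460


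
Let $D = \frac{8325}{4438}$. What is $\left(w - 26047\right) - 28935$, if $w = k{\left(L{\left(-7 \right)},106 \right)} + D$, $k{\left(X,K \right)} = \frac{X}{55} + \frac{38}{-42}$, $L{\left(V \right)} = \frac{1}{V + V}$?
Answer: $- \frac{20130479498}{366135} \approx -54981.0$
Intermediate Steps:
$L{\left(V \right)} = \frac{1}{2 V}$
$k{\left(X,K \right)} = - \frac{19}{21} + \frac{X}{55}$ ($k{\left(X,K \right)} = X \frac{1}{55} + 38 \left(- \frac{1}{42}\right) = \frac{X}{55} - \frac{19}{21} = - \frac{19}{21} + \frac{X}{55}$)
$D = \frac{8325}{4438}$ ($D = 8325 \cdot \frac{1}{4438} = \frac{8325}{4438} \approx 1.8758$)
$w = \frac{355072}{366135}$ ($w = \left(- \frac{19}{21} + \frac{\frac{1}{2} \frac{1}{-7}}{55}\right) + \frac{8325}{4438} = \left(- \frac{19}{21} + \frac{\frac{1}{2} \left(- \frac{1}{7}\right)}{55}\right) + \frac{8325}{4438} = \left(- \frac{19}{21} + \frac{1}{55} \left(- \frac{1}{14}\right)\right) + \frac{8325}{4438} = \left(- \frac{19}{21} - \frac{1}{770}\right) + \frac{8325}{4438} = - \frac{299}{330} + \frac{8325}{4438} = \frac{355072}{366135} \approx 0.96978$)
$\left(w - 26047\right) - 28935 = \left(\frac{355072}{366135} - 26047\right) - 28935 = - \frac{9536363273}{366135} - 28935 = - \frac{20130479498}{366135}$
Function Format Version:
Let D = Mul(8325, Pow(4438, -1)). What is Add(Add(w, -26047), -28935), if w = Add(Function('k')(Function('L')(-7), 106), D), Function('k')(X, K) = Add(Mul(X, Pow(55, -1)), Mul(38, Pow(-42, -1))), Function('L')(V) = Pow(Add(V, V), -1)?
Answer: Rational(-20130479498, 366135) ≈ -54981.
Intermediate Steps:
Function('L')(V) = Mul(Rational(1, 2), Pow(V, -1)) (Function('L')(V) = Pow(Mul(2, V), -1) = Mul(Rational(1, 2), Pow(V, -1)))
Function('k')(X, K) = Add(Rational(-19, 21), Mul(Rational(1, 55), X)) (Function('k')(X, K) = Add(Mul(X, Rational(1, 55)), Mul(38, Rational(-1, 42))) = Add(Mul(Rational(1, 55), X), Rational(-19, 21)) = Add(Rational(-19, 21), Mul(Rational(1, 55), X)))
D = Rational(8325, 4438) (D = Mul(8325, Rational(1, 4438)) = Rational(8325, 4438) ≈ 1.8758)
w = Rational(355072, 366135) (w = Add(Add(Rational(-19, 21), Mul(Rational(1, 55), Mul(Rational(1, 2), Pow(-7, -1)))), Rational(8325, 4438)) = Add(Add(Rational(-19, 21), Mul(Rational(1, 55), Mul(Rational(1, 2), Rational(-1, 7)))), Rational(8325, 4438)) = Add(Add(Rational(-19, 21), Mul(Rational(1, 55), Rational(-1, 14))), Rational(8325, 4438)) = Add(Add(Rational(-19, 21), Rational(-1, 770)), Rational(8325, 4438)) = Add(Rational(-299, 330), Rational(8325, 4438)) = Rational(355072, 366135) ≈ 0.96978)
Add(Add(w, -26047), -28935) = Add(Add(Rational(355072, 366135), -26047), -28935) = Add(Rational(-9536363273, 366135), -28935) = Rational(-20130479498, 366135)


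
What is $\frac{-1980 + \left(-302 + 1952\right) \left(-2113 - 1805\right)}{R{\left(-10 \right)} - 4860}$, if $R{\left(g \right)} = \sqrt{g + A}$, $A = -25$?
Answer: $\frac{6285612960}{4723927} + \frac{1293336 i \sqrt{35}}{4723927} \approx 1330.6 + 1.6197 i$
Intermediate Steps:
$R{\left(g \right)} = \sqrt{-25 + g}$ ($R{\left(g \right)} = \sqrt{g - 25} = \sqrt{-25 + g}$)
$\frac{-1980 + \left(-302 + 1952\right) \left(-2113 - 1805\right)}{R{\left(-10 \right)} - 4860} = \frac{-1980 + \left(-302 + 1952\right) \left(-2113 - 1805\right)}{\sqrt{-25 - 10} - 4860} = \frac{-1980 + 1650 \left(-3918\right)}{\sqrt{-35} - 4860} = \frac{-1980 - 6464700}{i \sqrt{35} - 4860} = - \frac{6466680}{-4860 + i \sqrt{35}}$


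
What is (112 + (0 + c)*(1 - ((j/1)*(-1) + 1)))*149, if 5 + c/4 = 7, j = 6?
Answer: 23840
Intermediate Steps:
c = 8 (c = -20 + 4*7 = -20 + 28 = 8)
(112 + (0 + c)*(1 - ((j/1)*(-1) + 1)))*149 = (112 + (0 + 8)*(1 - ((6/1)*(-1) + 1)))*149 = (112 + 8*(1 - ((6*1)*(-1) + 1)))*149 = (112 + 8*(1 - (6*(-1) + 1)))*149 = (112 + 8*(1 - (-6 + 1)))*149 = (112 + 8*(1 - 1*(-5)))*149 = (112 + 8*(1 + 5))*149 = (112 + 8*6)*149 = (112 + 48)*149 = 160*149 = 23840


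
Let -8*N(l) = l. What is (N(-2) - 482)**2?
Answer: 3713329/16 ≈ 2.3208e+5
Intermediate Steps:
N(l) = -l/8
(N(-2) - 482)**2 = (-1/8*(-2) - 482)**2 = (1/4 - 482)**2 = (-1927/4)**2 = 3713329/16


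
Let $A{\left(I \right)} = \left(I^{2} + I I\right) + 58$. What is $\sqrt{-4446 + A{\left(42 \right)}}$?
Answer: $2 i \sqrt{215} \approx 29.326 i$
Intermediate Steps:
$A{\left(I \right)} = 58 + 2 I^{2}$ ($A{\left(I \right)} = \left(I^{2} + I^{2}\right) + 58 = 2 I^{2} + 58 = 58 + 2 I^{2}$)
$\sqrt{-4446 + A{\left(42 \right)}} = \sqrt{-4446 + \left(58 + 2 \cdot 42^{2}\right)} = \sqrt{-4446 + \left(58 + 2 \cdot 1764\right)} = \sqrt{-4446 + \left(58 + 3528\right)} = \sqrt{-4446 + 3586} = \sqrt{-860} = 2 i \sqrt{215}$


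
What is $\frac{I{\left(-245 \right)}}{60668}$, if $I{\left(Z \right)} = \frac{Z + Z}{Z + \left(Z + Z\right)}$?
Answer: $\frac{1}{91002} \approx 1.0989 \cdot 10^{-5}$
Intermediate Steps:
$I{\left(Z \right)} = \frac{2}{3}$ ($I{\left(Z \right)} = \frac{2 Z}{Z + 2 Z} = \frac{2 Z}{3 Z} = 2 Z \frac{1}{3 Z} = \frac{2}{3}$)
$\frac{I{\left(-245 \right)}}{60668} = \frac{2}{3 \cdot 60668} = \frac{2}{3} \cdot \frac{1}{60668} = \frac{1}{91002}$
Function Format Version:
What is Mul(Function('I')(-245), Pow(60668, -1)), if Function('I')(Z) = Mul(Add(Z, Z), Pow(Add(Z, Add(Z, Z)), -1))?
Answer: Rational(1, 91002) ≈ 1.0989e-5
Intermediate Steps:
Function('I')(Z) = Rational(2, 3) (Function('I')(Z) = Mul(Mul(2, Z), Pow(Add(Z, Mul(2, Z)), -1)) = Mul(Mul(2, Z), Pow(Mul(3, Z), -1)) = Mul(Mul(2, Z), Mul(Rational(1, 3), Pow(Z, -1))) = Rational(2, 3))
Mul(Function('I')(-245), Pow(60668, -1)) = Mul(Rational(2, 3), Pow(60668, -1)) = Mul(Rational(2, 3), Rational(1, 60668)) = Rational(1, 91002)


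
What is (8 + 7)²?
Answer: 225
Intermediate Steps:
(8 + 7)² = 15² = 225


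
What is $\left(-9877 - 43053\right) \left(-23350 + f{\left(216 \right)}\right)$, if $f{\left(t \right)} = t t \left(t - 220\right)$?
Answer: $11113923820$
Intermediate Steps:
$f{\left(t \right)} = t^{2} \left(-220 + t\right)$
$\left(-9877 - 43053\right) \left(-23350 + f{\left(216 \right)}\right) = \left(-9877 - 43053\right) \left(-23350 + 216^{2} \left(-220 + 216\right)\right) = - 52930 \left(-23350 + 46656 \left(-4\right)\right) = - 52930 \left(-23350 - 186624\right) = \left(-52930\right) \left(-209974\right) = 11113923820$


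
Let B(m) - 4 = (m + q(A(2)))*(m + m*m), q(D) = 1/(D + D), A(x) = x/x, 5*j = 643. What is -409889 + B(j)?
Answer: 217720987/125 ≈ 1.7418e+6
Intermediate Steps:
j = 643/5 (j = (⅕)*643 = 643/5 ≈ 128.60)
A(x) = 1
q(D) = 1/(2*D)
B(m) = 4 + (½ + m)*(m + m²) (B(m) = 4 + (m + (½)/1)*(m + m*m) = 4 + (m + (½)*1)*(m + m²) = 4 + (m + ½)*(m + m²) = 4 + (½ + m)*(m + m²))
-409889 + B(j) = -409889 + (4 + (643/5)³ + (½)*(643/5) + 3*(643/5)²/2) = -409889 + (4 + 265847707/125 + 643/10 + (3/2)*(413449/25)) = -409889 + (4 + 265847707/125 + 643/10 + 1240347/50) = -409889 + 268957112/125 = 217720987/125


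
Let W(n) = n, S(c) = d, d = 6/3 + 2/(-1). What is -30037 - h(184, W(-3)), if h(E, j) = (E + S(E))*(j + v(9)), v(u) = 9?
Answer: -31141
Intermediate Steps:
d = 0 (d = 6*(⅓) + 2*(-1) = 2 - 2 = 0)
S(c) = 0
h(E, j) = E*(9 + j) (h(E, j) = (E + 0)*(j + 9) = E*(9 + j))
-30037 - h(184, W(-3)) = -30037 - 184*(9 - 3) = -30037 - 184*6 = -30037 - 1*1104 = -30037 - 1104 = -31141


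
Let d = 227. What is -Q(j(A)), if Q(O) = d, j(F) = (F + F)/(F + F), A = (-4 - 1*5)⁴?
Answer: -227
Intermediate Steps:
A = 6561 (A = (-4 - 5)⁴ = (-9)⁴ = 6561)
j(F) = 1 (j(F) = (2*F)/((2*F)) = (2*F)*(1/(2*F)) = 1)
Q(O) = 227
-Q(j(A)) = -1*227 = -227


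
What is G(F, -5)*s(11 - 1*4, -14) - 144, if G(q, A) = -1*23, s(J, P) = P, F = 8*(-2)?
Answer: 178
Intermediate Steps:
F = -16
G(q, A) = -23
G(F, -5)*s(11 - 1*4, -14) - 144 = -23*(-14) - 144 = 322 - 144 = 178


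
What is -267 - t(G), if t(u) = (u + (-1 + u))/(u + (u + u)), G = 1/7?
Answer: -796/3 ≈ -265.33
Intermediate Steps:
G = 1/7 ≈ 0.14286
t(u) = (-1 + 2*u)/(3*u) (t(u) = (-1 + 2*u)/(u + 2*u) = (-1 + 2*u)/((3*u)) = (-1 + 2*u)*(1/(3*u)) = (-1 + 2*u)/(3*u))
-267 - t(G) = -267 - (-1 + 2*(1/7))/(3*1/7) = -267 - 7*(-1 + 2/7)/3 = -267 - 7*(-5)/(3*7) = -267 - 1*(-5/3) = -267 + 5/3 = -796/3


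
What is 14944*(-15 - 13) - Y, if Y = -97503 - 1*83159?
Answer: -237770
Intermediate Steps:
Y = -180662 (Y = -97503 - 83159 = -180662)
14944*(-15 - 13) - Y = 14944*(-15 - 13) - 1*(-180662) = 14944*(-28) + 180662 = -418432 + 180662 = -237770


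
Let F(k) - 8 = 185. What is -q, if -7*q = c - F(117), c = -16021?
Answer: -16214/7 ≈ -2316.3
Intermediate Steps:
F(k) = 193 (F(k) = 8 + 185 = 193)
q = 16214/7 (q = -(-16021 - 1*193)/7 = -(-16021 - 193)/7 = -1/7*(-16214) = 16214/7 ≈ 2316.3)
-q = -1*16214/7 = -16214/7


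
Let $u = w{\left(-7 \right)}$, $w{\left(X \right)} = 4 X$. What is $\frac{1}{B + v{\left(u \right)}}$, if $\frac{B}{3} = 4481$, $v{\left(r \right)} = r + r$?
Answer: $\frac{1}{13387} \approx 7.4699 \cdot 10^{-5}$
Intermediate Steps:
$u = -28$ ($u = 4 \left(-7\right) = -28$)
$v{\left(r \right)} = 2 r$
$B = 13443$ ($B = 3 \cdot 4481 = 13443$)
$\frac{1}{B + v{\left(u \right)}} = \frac{1}{13443 + 2 \left(-28\right)} = \frac{1}{13443 - 56} = \frac{1}{13387}$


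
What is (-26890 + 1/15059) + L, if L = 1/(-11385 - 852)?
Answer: -4955208075692/184276983 ≈ -26890.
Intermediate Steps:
L = -1/12237 (L = 1/(-12237) = -1/12237 ≈ -8.1719e-5)
(-26890 + 1/15059) + L = (-26890 + 1/15059) - 1/12237 = -404936509/15059 - 1/12237 = -4955208075692/184276983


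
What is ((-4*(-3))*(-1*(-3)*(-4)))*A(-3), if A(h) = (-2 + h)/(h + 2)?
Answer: -720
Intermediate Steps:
A(h) = (-2 + h)/(2 + h)
((-4*(-3))*(-1*(-3)*(-4)))*A(-3) = ((-4*(-3))*(-1*(-3)*(-4)))*((-2 - 3)/(2 - 3)) = (12*(3*(-4)))*(-5/(-1)) = (12*(-12))*(-1*(-5)) = -144*5 = -720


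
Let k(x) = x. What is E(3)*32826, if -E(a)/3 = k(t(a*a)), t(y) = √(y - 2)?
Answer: -98478*√7 ≈ -2.6055e+5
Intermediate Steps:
t(y) = √(-2 + y)
E(a) = -3*√(-2 + a²) (E(a) = -3*√(-2 + a*a) = -3*√(-2 + a²))
E(3)*32826 = -3*√(-2 + 3²)*32826 = -3*√(-2 + 9)*32826 = -3*√7*32826 = -98478*√7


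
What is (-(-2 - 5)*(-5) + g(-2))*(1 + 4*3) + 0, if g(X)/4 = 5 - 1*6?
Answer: -507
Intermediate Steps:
g(X) = -4 (g(X) = 4*(5 - 1*6) = 4*(5 - 6) = 4*(-1) = -4)
(-(-2 - 5)*(-5) + g(-2))*(1 + 4*3) + 0 = (-(-2 - 5)*(-5) - 4)*(1 + 4*3) + 0 = (-(-7)*(-5) - 4)*(1 + 12) + 0 = (-1*35 - 4)*13 + 0 = (-35 - 4)*13 + 0 = -39*13 + 0 = -507 + 0 = -507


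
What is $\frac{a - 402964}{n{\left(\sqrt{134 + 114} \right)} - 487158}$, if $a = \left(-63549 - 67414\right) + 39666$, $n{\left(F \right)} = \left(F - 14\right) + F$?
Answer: $\frac{60197529973}{59334139148} + \frac{494261 \sqrt{62}}{59334139148} \approx 1.0146$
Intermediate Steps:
$n{\left(F \right)} = -14 + 2 F$ ($n{\left(F \right)} = \left(-14 + F\right) + F = -14 + 2 F$)
$a = -91297$ ($a = -130963 + 39666 = -91297$)
$\frac{a - 402964}{n{\left(\sqrt{134 + 114} \right)} - 487158} = \frac{-91297 - 402964}{\left(-14 + 2 \sqrt{134 + 114}\right) - 487158} = - \frac{494261}{\left(-14 + 2 \sqrt{248}\right) - 487158} = - \frac{494261}{\left(-14 + 2 \cdot 2 \sqrt{62}\right) - 487158} = - \frac{494261}{\left(-14 + 4 \sqrt{62}\right) - 487158} = - \frac{494261}{-487172 + 4 \sqrt{62}}$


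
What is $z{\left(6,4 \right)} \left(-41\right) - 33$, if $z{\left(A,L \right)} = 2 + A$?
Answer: $-361$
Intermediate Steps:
$z{\left(6,4 \right)} \left(-41\right) - 33 = \left(2 + 6\right) \left(-41\right) - 33 = 8 \left(-41\right) - 33 = -328 - 33 = -361$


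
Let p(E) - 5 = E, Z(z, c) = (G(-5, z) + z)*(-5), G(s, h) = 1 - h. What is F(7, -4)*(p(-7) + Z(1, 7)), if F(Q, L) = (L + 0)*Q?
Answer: 196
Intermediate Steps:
F(Q, L) = L*Q
Z(z, c) = -5 (Z(z, c) = ((1 - z) + z)*(-5) = 1*(-5) = -5)
p(E) = 5 + E
F(7, -4)*(p(-7) + Z(1, 7)) = (-4*7)*((5 - 7) - 5) = -28*(-2 - 5) = -28*(-7) = 196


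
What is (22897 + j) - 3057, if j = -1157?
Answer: 18683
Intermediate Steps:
(22897 + j) - 3057 = (22897 - 1157) - 3057 = 21740 - 3057 = 18683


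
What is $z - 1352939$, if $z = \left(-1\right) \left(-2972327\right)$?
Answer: $1619388$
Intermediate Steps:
$z = 2972327$
$z - 1352939 = 2972327 - 1352939 = 1619388$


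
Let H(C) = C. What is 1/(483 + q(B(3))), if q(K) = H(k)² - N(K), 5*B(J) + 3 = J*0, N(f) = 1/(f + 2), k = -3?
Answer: 7/3439 ≈ 0.0020355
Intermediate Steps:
N(f) = 1/(2 + f)
B(J) = -⅗ (B(J) = -⅗ + (J*0)/5 = -⅗ + (⅕)*0 = -⅗ + 0 = -⅗)
q(K) = 9 - 1/(2 + K) (q(K) = (-3)² - 1/(2 + K) = 9 - 1/(2 + K))
1/(483 + q(B(3))) = 1/(483 + (17 + 9*(-⅗))/(2 - ⅗)) = 1/(483 + (17 - 27/5)/(7/5)) = 1/(483 + (5/7)*(58/5)) = 1/(483 + 58/7) = 1/(3439/7) = 7/3439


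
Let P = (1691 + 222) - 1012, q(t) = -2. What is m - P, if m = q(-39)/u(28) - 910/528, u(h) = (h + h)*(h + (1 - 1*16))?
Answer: -21687095/24024 ≈ -902.73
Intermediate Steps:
u(h) = 2*h*(-15 + h) (u(h) = (2*h)*(h + (1 - 16)) = (2*h)*(h - 15) = (2*h)*(-15 + h) = 2*h*(-15 + h))
P = 901 (P = 1913 - 1012 = 901)
m = -41471/24024 (m = -2*1/(56*(-15 + 28)) - 910/528 = -2/(2*28*13) - 910*1/528 = -2/728 - 455/264 = -2*1/728 - 455/264 = -1/364 - 455/264 = -41471/24024 ≈ -1.7262)
m - P = -41471/24024 - 1*901 = -41471/24024 - 901 = -21687095/24024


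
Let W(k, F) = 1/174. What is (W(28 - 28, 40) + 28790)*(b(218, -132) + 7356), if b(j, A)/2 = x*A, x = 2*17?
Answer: -1352554470/29 ≈ -4.6640e+7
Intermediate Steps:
x = 34
W(k, F) = 1/174
b(j, A) = 68*A (b(j, A) = 2*(34*A) = 68*A)
(W(28 - 28, 40) + 28790)*(b(218, -132) + 7356) = (1/174 + 28790)*(68*(-132) + 7356) = 5009461*(-8976 + 7356)/174 = (5009461/174)*(-1620) = -1352554470/29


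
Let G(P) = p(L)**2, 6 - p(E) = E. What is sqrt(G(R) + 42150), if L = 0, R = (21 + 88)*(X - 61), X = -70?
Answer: sqrt(42186) ≈ 205.39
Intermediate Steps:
R = -14279 (R = (21 + 88)*(-70 - 61) = 109*(-131) = -14279)
p(E) = 6 - E
G(P) = 36 (G(P) = (6 - 1*0)**2 = (6 + 0)**2 = 6**2 = 36)
sqrt(G(R) + 42150) = sqrt(36 + 42150) = sqrt(42186)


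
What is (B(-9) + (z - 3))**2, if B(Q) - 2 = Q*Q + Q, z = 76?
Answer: 21609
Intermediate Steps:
B(Q) = 2 + Q + Q**2 (B(Q) = 2 + (Q*Q + Q) = 2 + (Q**2 + Q) = 2 + (Q + Q**2) = 2 + Q + Q**2)
(B(-9) + (z - 3))**2 = ((2 - 9 + (-9)**2) + (76 - 3))**2 = ((2 - 9 + 81) + 73)**2 = (74 + 73)**2 = 147**2 = 21609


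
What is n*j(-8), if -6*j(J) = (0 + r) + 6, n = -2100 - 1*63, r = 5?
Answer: 7931/2 ≈ 3965.5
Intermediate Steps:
n = -2163 (n = -2100 - 63 = -2163)
j(J) = -11/6 (j(J) = -((0 + 5) + 6)/6 = -(5 + 6)/6 = -1/6*11 = -11/6)
n*j(-8) = -2163*(-11/6) = 7931/2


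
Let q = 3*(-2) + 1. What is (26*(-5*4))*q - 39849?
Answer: -37249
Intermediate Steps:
q = -5 (q = -6 + 1 = -5)
(26*(-5*4))*q - 39849 = (26*(-5*4))*(-5) - 39849 = (26*(-20))*(-5) - 39849 = -520*(-5) - 39849 = 2600 - 39849 = -37249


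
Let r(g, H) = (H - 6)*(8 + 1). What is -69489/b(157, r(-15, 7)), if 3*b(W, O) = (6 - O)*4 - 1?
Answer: 208467/13 ≈ 16036.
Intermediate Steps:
r(g, H) = -54 + 9*H (r(g, H) = (-6 + H)*9 = -54 + 9*H)
b(W, O) = 23/3 - 4*O/3 (b(W, O) = ((6 - O)*4 - 1)/3 = ((24 - 4*O) - 1)/3 = (23 - 4*O)/3 = 23/3 - 4*O/3)
-69489/b(157, r(-15, 7)) = -69489/(23/3 - 4*(-54 + 9*7)/3) = -69489/(23/3 - 4*(-54 + 63)/3) = -69489/(23/3 - 4/3*9) = -69489/(23/3 - 12) = -69489/(-13/3) = -69489*(-3/13) = 208467/13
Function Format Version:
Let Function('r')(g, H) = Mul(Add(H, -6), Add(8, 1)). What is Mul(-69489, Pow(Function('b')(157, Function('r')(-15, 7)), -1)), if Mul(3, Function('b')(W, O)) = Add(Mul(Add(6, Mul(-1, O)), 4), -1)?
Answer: Rational(208467, 13) ≈ 16036.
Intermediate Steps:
Function('r')(g, H) = Add(-54, Mul(9, H)) (Function('r')(g, H) = Mul(Add(-6, H), 9) = Add(-54, Mul(9, H)))
Function('b')(W, O) = Add(Rational(23, 3), Mul(Rational(-4, 3), O)) (Function('b')(W, O) = Mul(Rational(1, 3), Add(Mul(Add(6, Mul(-1, O)), 4), -1)) = Mul(Rational(1, 3), Add(Add(24, Mul(-4, O)), -1)) = Mul(Rational(1, 3), Add(23, Mul(-4, O))) = Add(Rational(23, 3), Mul(Rational(-4, 3), O)))
Mul(-69489, Pow(Function('b')(157, Function('r')(-15, 7)), -1)) = Mul(-69489, Pow(Add(Rational(23, 3), Mul(Rational(-4, 3), Add(-54, Mul(9, 7)))), -1)) = Mul(-69489, Pow(Add(Rational(23, 3), Mul(Rational(-4, 3), Add(-54, 63))), -1)) = Mul(-69489, Pow(Add(Rational(23, 3), Mul(Rational(-4, 3), 9)), -1)) = Mul(-69489, Pow(Add(Rational(23, 3), -12), -1)) = Mul(-69489, Pow(Rational(-13, 3), -1)) = Mul(-69489, Rational(-3, 13)) = Rational(208467, 13)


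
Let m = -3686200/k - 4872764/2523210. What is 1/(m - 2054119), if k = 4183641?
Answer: -251338209705/516279298813214317 ≈ -4.8683e-7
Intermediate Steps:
m = -706832189422/251338209705 (m = -3686200/4183641 - 4872764/2523210 = -3686200*1/4183641 - 4872764*1/2523210 = -526600/597663 - 2436382/1261605 = -706832189422/251338209705 ≈ -2.8123)
1/(m - 2054119) = 1/(-706832189422/251338209705 - 2054119) = 1/(-516279298813214317/251338209705) = -251338209705/516279298813214317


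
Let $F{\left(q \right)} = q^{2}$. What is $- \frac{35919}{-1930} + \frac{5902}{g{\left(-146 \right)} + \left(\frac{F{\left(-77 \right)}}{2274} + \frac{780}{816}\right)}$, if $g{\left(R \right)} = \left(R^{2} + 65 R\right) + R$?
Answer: $\frac{33327275651709}{1743419896030} \approx 19.116$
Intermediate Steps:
$g{\left(R \right)} = R^{2} + 66 R$
$- \frac{35919}{-1930} + \frac{5902}{g{\left(-146 \right)} + \left(\frac{F{\left(-77 \right)}}{2274} + \frac{780}{816}\right)} = - \frac{35919}{-1930} + \frac{5902}{- 146 \left(66 - 146\right) + \left(\frac{\left(-77\right)^{2}}{2274} + \frac{780}{816}\right)} = \left(-35919\right) \left(- \frac{1}{1930}\right) + \frac{5902}{\left(-146\right) \left(-80\right) + \left(5929 \cdot \frac{1}{2274} + 780 \cdot \frac{1}{816}\right)} = \frac{35919}{1930} + \frac{5902}{11680 + \left(\frac{5929}{2274} + \frac{65}{68}\right)} = \frac{35919}{1930} + \frac{5902}{11680 + \frac{275491}{77316}} = \frac{35919}{1930} + \frac{5902}{\frac{903326371}{77316}} = \frac{35919}{1930} + 5902 \cdot \frac{77316}{903326371} = \frac{35919}{1930} + \frac{456319032}{903326371} = \frac{33327275651709}{1743419896030}$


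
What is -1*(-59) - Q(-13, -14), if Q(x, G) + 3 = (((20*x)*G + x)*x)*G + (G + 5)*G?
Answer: -660178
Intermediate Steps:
Q(x, G) = -3 + G*(5 + G) + G*x*(x + 20*G*x) (Q(x, G) = -3 + ((((20*x)*G + x)*x)*G + (G + 5)*G) = -3 + (((20*G*x + x)*x)*G + (5 + G)*G) = -3 + (((x + 20*G*x)*x)*G + G*(5 + G)) = -3 + ((x*(x + 20*G*x))*G + G*(5 + G)) = -3 + (G*x*(x + 20*G*x) + G*(5 + G)) = -3 + (G*(5 + G) + G*x*(x + 20*G*x)) = -3 + G*(5 + G) + G*x*(x + 20*G*x))
-1*(-59) - Q(-13, -14) = -1*(-59) - (-3 + (-14)² + 5*(-14) - 14*(-13)² + 20*(-14)²*(-13)²) = 59 - (-3 + 196 - 70 - 14*169 + 20*196*169) = 59 - (-3 + 196 - 70 - 2366 + 662480) = 59 - 1*660237 = 59 - 660237 = -660178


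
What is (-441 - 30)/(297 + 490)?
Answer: -471/787 ≈ -0.59848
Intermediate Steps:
(-441 - 30)/(297 + 490) = -471/787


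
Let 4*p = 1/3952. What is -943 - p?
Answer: -14906945/15808 ≈ -943.00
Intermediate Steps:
p = 1/15808 (p = (¼)/3952 = (¼)*(1/3952) = 1/15808 ≈ 6.3259e-5)
-943 - p = -943 - 1*1/15808 = -943 - 1/15808 = -14906945/15808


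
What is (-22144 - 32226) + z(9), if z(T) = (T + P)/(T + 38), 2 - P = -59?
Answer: -2555320/47 ≈ -54369.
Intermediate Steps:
P = 61 (P = 2 - 1*(-59) = 2 + 59 = 61)
z(T) = (61 + T)/(38 + T) (z(T) = (T + 61)/(T + 38) = (61 + T)/(38 + T))
(-22144 - 32226) + z(9) = (-22144 - 32226) + (61 + 9)/(38 + 9) = -54370 + 70/47 = -2555320/47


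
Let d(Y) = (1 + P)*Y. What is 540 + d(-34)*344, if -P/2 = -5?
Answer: -128116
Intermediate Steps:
P = 10 (P = -2*(-5) = 10)
d(Y) = 11*Y (d(Y) = (1 + 10)*Y = 11*Y)
540 + d(-34)*344 = 540 + (11*(-34))*344 = 540 - 374*344 = 540 - 128656 = -128116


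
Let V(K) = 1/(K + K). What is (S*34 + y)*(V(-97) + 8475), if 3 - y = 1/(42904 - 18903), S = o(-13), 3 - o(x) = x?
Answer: 10792642888677/2328097 ≈ 4.6358e+6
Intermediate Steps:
o(x) = 3 - x
V(K) = 1/(2*K)
S = 16 (S = 3 - 1*(-13) = 3 + 13 = 16)
y = 72002/24001 (y = 3 - 1/(42904 - 18903) = 3 - 1/24001 = 72002/24001 ≈ 3.0000)
(S*34 + y)*(V(-97) + 8475) = (16*34 + 72002/24001)*((½)/(-97) + 8475) = (544 + 72002/24001)*((½)*(-1/97) + 8475) = 13128546*(-1/194 + 8475)/24001 = (13128546/24001)*(1644149/194) = 10792642888677/2328097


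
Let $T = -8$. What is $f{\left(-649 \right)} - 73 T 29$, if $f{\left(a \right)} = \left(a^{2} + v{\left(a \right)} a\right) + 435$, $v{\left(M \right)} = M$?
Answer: $859773$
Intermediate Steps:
$f{\left(a \right)} = 435 + 2 a^{2}$ ($f{\left(a \right)} = \left(a^{2} + a a\right) + 435 = \left(a^{2} + a^{2}\right) + 435 = 2 a^{2} + 435 = 435 + 2 a^{2}$)
$f{\left(-649 \right)} - 73 T 29 = \left(435 + 2 \left(-649\right)^{2}\right) - 73 \left(-8\right) 29 = \left(435 + 2 \cdot 421201\right) - \left(-584\right) 29 = \left(435 + 842402\right) - -16936 = 842837 + 16936 = 859773$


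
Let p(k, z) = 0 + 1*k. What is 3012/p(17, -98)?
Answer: 3012/17 ≈ 177.18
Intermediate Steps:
p(k, z) = k (p(k, z) = 0 + k = k)
3012/p(17, -98) = 3012/17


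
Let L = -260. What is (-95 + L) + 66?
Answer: -289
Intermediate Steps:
(-95 + L) + 66 = (-95 - 260) + 66 = -355 + 66 = -289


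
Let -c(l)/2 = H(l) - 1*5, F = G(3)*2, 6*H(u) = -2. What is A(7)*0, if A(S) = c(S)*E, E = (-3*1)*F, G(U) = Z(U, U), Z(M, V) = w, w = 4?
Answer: 0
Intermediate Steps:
Z(M, V) = 4
G(U) = 4
H(u) = -⅓ (H(u) = (⅙)*(-2) = -⅓)
F = 8 (F = 4*2 = 8)
c(l) = 32/3 (c(l) = -2*(-⅓ - 1*5) = -2*(-⅓ - 5) = -2*(-16/3) = 32/3)
E = -24 (E = -3*1*8 = -3*8 = -24)
A(S) = -256 (A(S) = (32/3)*(-24) = -256)
A(7)*0 = -256*0 = 0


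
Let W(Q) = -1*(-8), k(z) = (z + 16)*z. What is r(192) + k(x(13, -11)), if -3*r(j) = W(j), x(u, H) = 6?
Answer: 388/3 ≈ 129.33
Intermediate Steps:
k(z) = z*(16 + z) (k(z) = (16 + z)*z = z*(16 + z))
W(Q) = 8
r(j) = -8/3 (r(j) = -⅓*8 = -8/3)
r(192) + k(x(13, -11)) = -8/3 + 6*(16 + 6) = -8/3 + 6*22 = -8/3 + 132 = 388/3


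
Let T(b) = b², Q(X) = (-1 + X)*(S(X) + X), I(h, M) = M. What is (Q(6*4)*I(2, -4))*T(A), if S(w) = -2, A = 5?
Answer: -50600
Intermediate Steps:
Q(X) = (-1 + X)*(-2 + X)
(Q(6*4)*I(2, -4))*T(A) = ((2 + (6*4)² - 18*4)*(-4))*5² = ((2 + 24² - 3*24)*(-4))*25 = ((2 + 576 - 72)*(-4))*25 = (506*(-4))*25 = -2024*25 = -50600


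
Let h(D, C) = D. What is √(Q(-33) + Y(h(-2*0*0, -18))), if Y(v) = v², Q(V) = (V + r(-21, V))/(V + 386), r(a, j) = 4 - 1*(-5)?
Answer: 2*I*√2118/353 ≈ 0.26075*I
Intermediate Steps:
r(a, j) = 9 (r(a, j) = 4 + 5 = 9)
Q(V) = (9 + V)/(386 + V) (Q(V) = (V + 9)/(V + 386) = (9 + V)/(386 + V))
√(Q(-33) + Y(h(-2*0*0, -18))) = √((9 - 33)/(386 - 33) + (-2*0*0)²) = √(-24/353 + (0*0)²) = √((1/353)*(-24) + 0²) = √(-24/353 + 0) = √(-24/353) = 2*I*√2118/353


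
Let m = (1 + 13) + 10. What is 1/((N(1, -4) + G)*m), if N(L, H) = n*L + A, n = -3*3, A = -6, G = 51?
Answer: 1/864 ≈ 0.0011574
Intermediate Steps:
m = 24 (m = 14 + 10 = 24)
n = -9
N(L, H) = -6 - 9*L (N(L, H) = -9*L - 6 = -6 - 9*L)
1/((N(1, -4) + G)*m) = 1/(((-6 - 9*1) + 51)*24) = 1/(((-6 - 9) + 51)*24) = 1/((-15 + 51)*24) = 1/(36*24) = 1/864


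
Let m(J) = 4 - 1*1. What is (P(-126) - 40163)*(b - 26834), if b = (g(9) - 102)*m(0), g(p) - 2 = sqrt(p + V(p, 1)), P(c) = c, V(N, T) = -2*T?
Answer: 1093201726 - 120867*sqrt(7) ≈ 1.0929e+9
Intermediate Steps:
g(p) = 2 + sqrt(-2 + p) (g(p) = 2 + sqrt(p - 2*1) = 2 + sqrt(p - 2) = 2 + sqrt(-2 + p))
m(J) = 3 (m(J) = 4 - 1 = 3)
b = -300 + 3*sqrt(7) (b = ((2 + sqrt(-2 + 9)) - 102)*3 = ((2 + sqrt(7)) - 102)*3 = (-100 + sqrt(7))*3 = -300 + 3*sqrt(7) ≈ -292.06)
(P(-126) - 40163)*(b - 26834) = (-126 - 40163)*((-300 + 3*sqrt(7)) - 26834) = -40289*(-27134 + 3*sqrt(7)) = 1093201726 - 120867*sqrt(7)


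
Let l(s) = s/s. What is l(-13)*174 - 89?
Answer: 85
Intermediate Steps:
l(s) = 1
l(-13)*174 - 89 = 1*174 - 89 = 174 - 89 = 85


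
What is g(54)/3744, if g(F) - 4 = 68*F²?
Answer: 49573/936 ≈ 52.963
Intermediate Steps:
g(F) = 4 + 68*F²
g(54)/3744 = (4 + 68*54²)/3744 = (4 + 68*2916)*(1/3744) = (4 + 198288)*(1/3744) = 198292*(1/3744) = 49573/936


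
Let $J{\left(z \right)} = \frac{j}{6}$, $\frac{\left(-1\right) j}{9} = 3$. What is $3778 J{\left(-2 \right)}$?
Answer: $-17001$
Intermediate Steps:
$j = -27$ ($j = \left(-9\right) 3 = -27$)
$J{\left(z \right)} = - \frac{9}{2}$ ($J{\left(z \right)} = - \frac{27}{6} = \left(-27\right) \frac{1}{6} = - \frac{9}{2}$)
$3778 J{\left(-2 \right)} = 3778 \left(- \frac{9}{2}\right) = -17001$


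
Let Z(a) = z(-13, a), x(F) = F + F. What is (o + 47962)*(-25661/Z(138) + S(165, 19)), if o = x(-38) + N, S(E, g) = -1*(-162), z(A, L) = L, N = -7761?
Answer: -44204375/46 ≈ -9.6097e+5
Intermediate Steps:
S(E, g) = 162
x(F) = 2*F
Z(a) = a
o = -7837 (o = 2*(-38) - 7761 = -76 - 7761 = -7837)
(o + 47962)*(-25661/Z(138) + S(165, 19)) = (-7837 + 47962)*(-25661/138 + 162) = 40125*(-25661*1/138 + 162) = 40125*(-25661/138 + 162) = 40125*(-3305/138) = -44204375/46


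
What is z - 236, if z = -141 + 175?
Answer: -202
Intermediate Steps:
z = 34
z - 236 = 34 - 236 = -202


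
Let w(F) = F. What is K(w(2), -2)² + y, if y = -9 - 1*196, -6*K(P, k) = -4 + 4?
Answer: -205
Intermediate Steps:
K(P, k) = 0 (K(P, k) = -(-4 + 4)/6 = -⅙*0 = 0)
y = -205 (y = -9 - 196 = -205)
K(w(2), -2)² + y = 0² - 205 = 0 - 205 = -205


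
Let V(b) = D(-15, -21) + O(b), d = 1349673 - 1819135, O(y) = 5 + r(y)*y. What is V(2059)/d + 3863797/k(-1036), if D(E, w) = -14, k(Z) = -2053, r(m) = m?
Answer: -911304751615/481902743 ≈ -1891.1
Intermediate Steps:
O(y) = 5 + y**2 (O(y) = 5 + y*y = 5 + y**2)
d = -469462
V(b) = -9 + b**2 (V(b) = -14 + (5 + b**2) = -9 + b**2)
V(2059)/d + 3863797/k(-1036) = (-9 + 2059**2)/(-469462) + 3863797/(-2053) = (-9 + 4239481)*(-1/469462) + 3863797*(-1/2053) = 4239472*(-1/469462) - 3863797/2053 = -2119736/234731 - 3863797/2053 = -911304751615/481902743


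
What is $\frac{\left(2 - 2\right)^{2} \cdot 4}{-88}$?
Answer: $0$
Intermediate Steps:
$\frac{\left(2 - 2\right)^{2} \cdot 4}{-88} = 0^{2} \cdot 4 \left(- \frac{1}{88}\right) = 0 \cdot 4 \left(- \frac{1}{88}\right) = 0 \left(- \frac{1}{88}\right) = 0$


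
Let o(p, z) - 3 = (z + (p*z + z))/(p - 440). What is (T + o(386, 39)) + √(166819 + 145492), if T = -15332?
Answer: -140483/9 + √312311 ≈ -15050.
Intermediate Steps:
o(p, z) = 3 + (2*z + p*z)/(-440 + p) (o(p, z) = 3 + (z + (p*z + z))/(p - 440) = 3 + (z + (z + p*z))/(-440 + p) = 3 + (2*z + p*z)/(-440 + p))
(T + o(386, 39)) + √(166819 + 145492) = (-15332 + (-1320 + 2*39 + 3*386 + 386*39)/(-440 + 386)) + √(166819 + 145492) = (-15332 + (-1320 + 78 + 1158 + 15054)/(-54)) + √312311 = (-15332 - 1/54*14970) + √312311 = (-15332 - 2495/9) + √312311 = -140483/9 + √312311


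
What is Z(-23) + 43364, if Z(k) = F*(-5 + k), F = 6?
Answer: 43196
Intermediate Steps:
Z(k) = -30 + 6*k (Z(k) = 6*(-5 + k) = -30 + 6*k)
Z(-23) + 43364 = (-30 + 6*(-23)) + 43364 = (-30 - 138) + 43364 = -168 + 43364 = 43196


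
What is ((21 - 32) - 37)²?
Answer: 2304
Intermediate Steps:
((21 - 32) - 37)² = (-11 - 37)² = (-48)² = 2304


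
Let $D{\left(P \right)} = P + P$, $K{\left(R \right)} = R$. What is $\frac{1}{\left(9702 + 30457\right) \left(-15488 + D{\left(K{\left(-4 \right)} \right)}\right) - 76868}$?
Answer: $- \frac{1}{622380732} \approx -1.6067 \cdot 10^{-9}$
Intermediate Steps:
$D{\left(P \right)} = 2 P$
$\frac{1}{\left(9702 + 30457\right) \left(-15488 + D{\left(K{\left(-4 \right)} \right)}\right) - 76868} = \frac{1}{\left(9702 + 30457\right) \left(-15488 + 2 \left(-4\right)\right) - 76868} = \frac{1}{40159 \left(-15488 - 8\right) - 76868} = \frac{1}{40159 \left(-15496\right) - 76868} = \frac{1}{-622303864 - 76868} = \frac{1}{-622380732} = - \frac{1}{622380732}$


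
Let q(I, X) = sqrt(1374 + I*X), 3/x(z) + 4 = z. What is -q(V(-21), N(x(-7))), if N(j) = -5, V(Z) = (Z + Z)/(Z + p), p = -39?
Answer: -sqrt(5482)/2 ≈ -37.020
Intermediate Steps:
x(z) = 3/(-4 + z)
V(Z) = 2*Z/(-39 + Z) (V(Z) = (Z + Z)/(Z - 39) = (2*Z)/(-39 + Z) = 2*Z/(-39 + Z))
-q(V(-21), N(x(-7))) = -sqrt(1374 + (2*(-21)/(-39 - 21))*(-5)) = -sqrt(1374 + (2*(-21)/(-60))*(-5)) = -sqrt(1374 + (2*(-21)*(-1/60))*(-5)) = -sqrt(1374 + (7/10)*(-5)) = -sqrt(1374 - 7/2) = -sqrt(2741/2) = -sqrt(5482)/2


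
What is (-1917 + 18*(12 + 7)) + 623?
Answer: -952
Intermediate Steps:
(-1917 + 18*(12 + 7)) + 623 = (-1917 + 18*19) + 623 = (-1917 + 342) + 623 = -1575 + 623 = -952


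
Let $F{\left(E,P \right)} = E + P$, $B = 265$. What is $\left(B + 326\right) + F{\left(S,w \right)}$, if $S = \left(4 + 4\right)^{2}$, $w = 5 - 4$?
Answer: $656$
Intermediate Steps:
$w = 1$
$S = 64$ ($S = 8^{2} = 64$)
$\left(B + 326\right) + F{\left(S,w \right)} = \left(265 + 326\right) + \left(64 + 1\right) = 591 + 65 = 656$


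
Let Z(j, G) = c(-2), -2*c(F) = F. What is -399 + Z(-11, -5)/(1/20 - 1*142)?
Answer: -1132781/2839 ≈ -399.01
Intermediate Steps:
c(F) = -F/2
Z(j, G) = 1 (Z(j, G) = -1/2*(-2) = 1)
-399 + Z(-11, -5)/(1/20 - 1*142) = -399 + 1/(1/20 - 1*142) = -399 + 1/(1/20 - 142) = -399 + 1/(-2839/20) = -399 + 1*(-20/2839) = -399 - 20/2839 = -1132781/2839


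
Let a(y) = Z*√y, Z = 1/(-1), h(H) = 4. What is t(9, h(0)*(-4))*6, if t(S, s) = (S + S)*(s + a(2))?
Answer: -1728 - 108*√2 ≈ -1880.7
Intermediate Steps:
Z = -1
a(y) = -√y
t(S, s) = 2*S*(s - √2) (t(S, s) = (S + S)*(s - √2) = (2*S)*(s - √2) = 2*S*(s - √2))
t(9, h(0)*(-4))*6 = (2*9*(4*(-4) - √2))*6 = (2*9*(-16 - √2))*6 = (-288 - 18*√2)*6 = -1728 - 108*√2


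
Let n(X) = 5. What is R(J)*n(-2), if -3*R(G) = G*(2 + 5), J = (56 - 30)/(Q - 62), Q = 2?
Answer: 91/18 ≈ 5.0556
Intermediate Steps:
J = -13/30 (J = (56 - 30)/(2 - 62) = 26/(-60) = 26*(-1/60) = -13/30 ≈ -0.43333)
R(G) = -7*G/3 (R(G) = -G*(2 + 5)/3 = -G*7/3 = -7*G/3)
R(J)*n(-2) = -7/3*(-13/30)*5 = (91/90)*5 = 91/18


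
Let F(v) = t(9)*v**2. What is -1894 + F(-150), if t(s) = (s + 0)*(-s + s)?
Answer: -1894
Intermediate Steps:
t(s) = 0 (t(s) = s*0 = 0)
F(v) = 0 (F(v) = 0*v**2 = 0)
-1894 + F(-150) = -1894 + 0 = -1894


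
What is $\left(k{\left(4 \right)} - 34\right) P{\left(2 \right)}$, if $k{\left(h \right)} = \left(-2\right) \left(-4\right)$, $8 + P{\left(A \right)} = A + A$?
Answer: $104$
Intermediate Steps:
$P{\left(A \right)} = -8 + 2 A$ ($P{\left(A \right)} = -8 + \left(A + A\right) = -8 + 2 A$)
$k{\left(h \right)} = 8$
$\left(k{\left(4 \right)} - 34\right) P{\left(2 \right)} = \left(8 - 34\right) \left(-8 + 2 \cdot 2\right) = - 26 \left(-8 + 4\right) = \left(-26\right) \left(-4\right) = 104$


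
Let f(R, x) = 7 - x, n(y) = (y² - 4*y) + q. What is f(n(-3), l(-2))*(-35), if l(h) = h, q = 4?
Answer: -315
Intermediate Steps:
n(y) = 4 + y² - 4*y (n(y) = (y² - 4*y) + 4 = 4 + y² - 4*y)
f(n(-3), l(-2))*(-35) = (7 - 1*(-2))*(-35) = (7 + 2)*(-35) = 9*(-35) = -315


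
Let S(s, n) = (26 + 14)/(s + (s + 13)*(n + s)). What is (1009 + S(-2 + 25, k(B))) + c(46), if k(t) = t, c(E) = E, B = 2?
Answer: 973805/923 ≈ 1055.0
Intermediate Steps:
S(s, n) = 40/(s + (13 + s)*(n + s))
(1009 + S(-2 + 25, k(B))) + c(46) = (1009 + 40/((-2 + 25)² + 13*2 + 14*(-2 + 25) + 2*(-2 + 25))) + 46 = (1009 + 40/(23² + 26 + 14*23 + 2*23)) + 46 = (1009 + 40/(529 + 26 + 322 + 46)) + 46 = (1009 + 40/923) + 46 = 931347/923 + 46 = 973805/923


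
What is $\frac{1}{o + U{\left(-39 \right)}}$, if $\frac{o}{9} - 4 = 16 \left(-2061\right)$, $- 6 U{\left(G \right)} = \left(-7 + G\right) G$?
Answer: $- \frac{1}{297047} \approx -3.3665 \cdot 10^{-6}$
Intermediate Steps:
$U{\left(G \right)} = - \frac{G \left(-7 + G\right)}{6}$ ($U{\left(G \right)} = - \frac{\left(-7 + G\right) G}{6} = - \frac{G \left(-7 + G\right)}{6}$)
$o = -296748$ ($o = 36 + 9 \cdot 16 \left(-2061\right) = 36 + 9 \left(-32976\right) = 36 - 296784 = -296748$)
$\frac{1}{o + U{\left(-39 \right)}} = \frac{1}{-296748 + \frac{1}{6} \left(-39\right) \left(7 - -39\right)} = \frac{1}{-296748 + \frac{1}{6} \left(-39\right) \left(7 + 39\right)} = \frac{1}{-296748 + \frac{1}{6} \left(-39\right) 46} = \frac{1}{-296748 - 299} = \frac{1}{-297047} = - \frac{1}{297047}$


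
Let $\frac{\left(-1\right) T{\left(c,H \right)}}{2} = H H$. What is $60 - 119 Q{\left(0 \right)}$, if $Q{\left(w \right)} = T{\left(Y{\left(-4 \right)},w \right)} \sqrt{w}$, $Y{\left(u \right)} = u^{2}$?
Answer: $60$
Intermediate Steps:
$T{\left(c,H \right)} = - 2 H^{2}$ ($T{\left(c,H \right)} = - 2 H H = - 2 H^{2}$)
$Q{\left(w \right)} = - 2 w^{\frac{5}{2}}$ ($Q{\left(w \right)} = - 2 w^{2} \sqrt{w} = - 2 w^{\frac{5}{2}}$)
$60 - 119 Q{\left(0 \right)} = 60 - 119 \left(- 2 \cdot 0^{\frac{5}{2}}\right) = 60 - 119 \left(\left(-2\right) 0\right) = 60 - 0 = 60 + 0 = 60$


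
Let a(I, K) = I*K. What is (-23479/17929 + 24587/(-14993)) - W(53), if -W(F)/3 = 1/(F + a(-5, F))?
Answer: -168888714131/56987613364 ≈ -2.9636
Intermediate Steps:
W(F) = 3/(4*F) (W(F) = -3/(F - 5*F) = -3*(-1/(4*F)) = -(-3)/(4*F) = 3/(4*F))
(-23479/17929 + 24587/(-14993)) - W(53) = (-23479/17929 + 24587/(-14993)) - 3/(4*53) = (-23479*1/17929 + 24587*(-1/14993)) - 3/(4*53) = (-23479/17929 - 24587/14993) - 1*3/212 = -792840970/268809497 - 3/212 = -168888714131/56987613364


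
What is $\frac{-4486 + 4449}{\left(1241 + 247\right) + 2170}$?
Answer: $- \frac{37}{3658} \approx -0.010115$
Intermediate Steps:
$\frac{-4486 + 4449}{\left(1241 + 247\right) + 2170} = - \frac{37}{1488 + 2170} = - \frac{37}{3658}$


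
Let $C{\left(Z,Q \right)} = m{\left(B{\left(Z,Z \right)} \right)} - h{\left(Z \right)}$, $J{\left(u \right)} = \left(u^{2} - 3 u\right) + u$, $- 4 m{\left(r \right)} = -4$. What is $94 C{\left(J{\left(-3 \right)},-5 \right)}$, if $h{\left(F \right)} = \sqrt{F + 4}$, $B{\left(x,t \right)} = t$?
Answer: $94 - 94 \sqrt{19} \approx -315.74$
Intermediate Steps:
$h{\left(F \right)} = \sqrt{4 + F}$
$m{\left(r \right)} = 1$ ($m{\left(r \right)} = \left(- \frac{1}{4}\right) \left(-4\right) = 1$)
$J{\left(u \right)} = u^{2} - 2 u$
$C{\left(Z,Q \right)} = 1 - \sqrt{4 + Z}$
$94 C{\left(J{\left(-3 \right)},-5 \right)} = 94 \left(1 - \sqrt{4 - 3 \left(-2 - 3\right)}\right) = 94 \left(1 - \sqrt{4 - -15}\right) = 94 \left(1 - \sqrt{4 + 15}\right) = 94 \left(1 - \sqrt{19}\right) = 94 - 94 \sqrt{19}$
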